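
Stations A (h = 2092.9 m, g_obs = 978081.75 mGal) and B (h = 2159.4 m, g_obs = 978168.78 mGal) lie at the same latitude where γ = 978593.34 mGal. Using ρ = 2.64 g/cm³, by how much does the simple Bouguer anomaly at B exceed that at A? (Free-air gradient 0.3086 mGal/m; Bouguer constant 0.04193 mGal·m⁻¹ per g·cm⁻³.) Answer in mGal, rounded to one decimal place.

100.2

Δg_SB(A) = 978081.75 − 978593.34 + 0.3086×2092.9 − 0.04193×2.64×2092.9 = -97.40 mGal
Δg_SB(B) = 978168.78 − 978593.34 + 0.3086×2159.4 − 0.04193×2.64×2159.4 = 2.80 mGal
Difference = 2.80 − (-97.40) = 100.20 mGal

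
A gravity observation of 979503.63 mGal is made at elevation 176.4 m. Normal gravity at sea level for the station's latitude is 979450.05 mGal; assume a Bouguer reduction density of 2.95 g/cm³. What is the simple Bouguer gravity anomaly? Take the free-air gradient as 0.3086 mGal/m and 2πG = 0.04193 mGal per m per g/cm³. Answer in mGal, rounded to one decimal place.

86.2

Free-air correction = 0.3086 × 176.4 = 54.44 mGal
Free-air anomaly = 979503.63 − 979450.05 + (54.44) = 108.02 mGal
Bouguer slab correction = 0.04193 × 2.95 × 176.4 = 21.82 mGal
Simple Bouguer anomaly = 108.02 − (21.82) = 86.20 mGal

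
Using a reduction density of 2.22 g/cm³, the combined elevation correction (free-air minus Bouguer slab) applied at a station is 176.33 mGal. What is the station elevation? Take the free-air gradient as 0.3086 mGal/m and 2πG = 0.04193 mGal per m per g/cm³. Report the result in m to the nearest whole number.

Combined gradient = 0.3086 − 0.04193 × 2.22 = 0.2155154 mGal/m
h = 176.33 / 0.2155154 = 818.18 m

818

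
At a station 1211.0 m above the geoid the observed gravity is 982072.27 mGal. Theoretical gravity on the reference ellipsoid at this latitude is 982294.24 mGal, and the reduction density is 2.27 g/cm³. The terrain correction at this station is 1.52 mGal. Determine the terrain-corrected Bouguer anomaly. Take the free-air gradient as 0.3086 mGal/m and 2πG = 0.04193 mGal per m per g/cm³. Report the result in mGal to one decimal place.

Free-air correction = 0.3086 × 1211.0 = 373.71 mGal
Free-air anomaly = 982072.27 − 982294.24 + (373.71) = 151.74 mGal
Bouguer slab correction = 0.04193 × 2.27 × 1211.0 = 115.26 mGal
Simple Bouguer anomaly = 151.74 − (115.26) = 36.48 mGal
Complete Bouguer anomaly = 36.48 + 1.52 = 38.00 mGal

38.0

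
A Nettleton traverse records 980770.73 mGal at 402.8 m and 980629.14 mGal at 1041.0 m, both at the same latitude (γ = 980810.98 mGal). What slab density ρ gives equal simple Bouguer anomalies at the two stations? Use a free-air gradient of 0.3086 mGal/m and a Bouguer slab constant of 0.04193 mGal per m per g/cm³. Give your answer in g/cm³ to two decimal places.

2.07

Δg_obs = 980629.14 − 980770.73 = -141.59 mGal over Δh = 1041.0 − 402.8 = 638.2 m
Equal Bouguer anomalies ⇒ Δg_obs + (0.3086 − 0.04193ρ)·Δh = 0
0.3086 − 0.04193ρ = −Δg_obs/Δh = 0.22186
ρ = (0.3086 − 0.22186) / 0.04193 = 2.07 g/cm³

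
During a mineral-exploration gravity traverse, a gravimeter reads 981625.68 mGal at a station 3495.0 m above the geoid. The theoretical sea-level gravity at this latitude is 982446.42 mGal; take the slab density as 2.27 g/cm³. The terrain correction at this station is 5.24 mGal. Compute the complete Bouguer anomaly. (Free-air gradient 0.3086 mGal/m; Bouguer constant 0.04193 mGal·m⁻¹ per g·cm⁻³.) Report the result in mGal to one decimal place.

Free-air correction = 0.3086 × 3495.0 = 1078.56 mGal
Free-air anomaly = 981625.68 − 982446.42 + (1078.56) = 257.82 mGal
Bouguer slab correction = 0.04193 × 2.27 × 3495.0 = 332.66 mGal
Simple Bouguer anomaly = 257.82 − (332.66) = -74.84 mGal
Complete Bouguer anomaly = -74.84 + 5.24 = -69.60 mGal

-69.6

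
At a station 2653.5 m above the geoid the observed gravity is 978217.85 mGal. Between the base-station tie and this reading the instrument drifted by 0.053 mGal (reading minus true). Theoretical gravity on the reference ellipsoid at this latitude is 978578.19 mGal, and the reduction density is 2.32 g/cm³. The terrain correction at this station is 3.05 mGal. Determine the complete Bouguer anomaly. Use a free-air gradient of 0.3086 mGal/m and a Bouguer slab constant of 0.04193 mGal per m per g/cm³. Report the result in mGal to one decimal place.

203.4

Drift-corrected reading = 978217.85 − (0.053) = 978217.797 mGal
Free-air correction = 0.3086 × 2653.5 = 818.87 mGal
Free-air anomaly = 978217.797 − 978578.19 + (818.87) = 458.477 mGal
Bouguer slab correction = 0.04193 × 2.32 × 2653.5 = 258.13 mGal
Simple Bouguer anomaly = 458.477 − (258.13) = 200.347 mGal
Complete Bouguer anomaly = 200.347 + 3.05 = 203.397 mGal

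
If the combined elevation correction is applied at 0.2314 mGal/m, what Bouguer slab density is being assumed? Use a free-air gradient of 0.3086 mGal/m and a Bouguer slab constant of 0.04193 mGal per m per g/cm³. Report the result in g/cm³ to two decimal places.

1.84

0.2314 = 0.3086 − 0.04193 × ρ
ρ = (0.3086 − 0.2314) / 0.04193 = 1.84 g/cm³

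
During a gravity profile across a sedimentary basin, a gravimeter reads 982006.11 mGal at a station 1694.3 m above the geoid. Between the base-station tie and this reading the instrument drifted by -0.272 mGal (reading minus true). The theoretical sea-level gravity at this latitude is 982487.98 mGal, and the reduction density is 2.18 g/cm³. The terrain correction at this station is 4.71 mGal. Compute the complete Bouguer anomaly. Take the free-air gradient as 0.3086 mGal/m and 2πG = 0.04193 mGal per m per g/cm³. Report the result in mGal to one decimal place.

-108.9

Drift-corrected reading = 982006.11 − (-0.272) = 982006.382 mGal
Free-air correction = 0.3086 × 1694.3 = 522.86 mGal
Free-air anomaly = 982006.382 − 982487.98 + (522.86) = 41.262 mGal
Bouguer slab correction = 0.04193 × 2.18 × 1694.3 = 154.87 mGal
Simple Bouguer anomaly = 41.262 − (154.87) = -113.608 mGal
Complete Bouguer anomaly = -113.608 + 4.71 = -108.898 mGal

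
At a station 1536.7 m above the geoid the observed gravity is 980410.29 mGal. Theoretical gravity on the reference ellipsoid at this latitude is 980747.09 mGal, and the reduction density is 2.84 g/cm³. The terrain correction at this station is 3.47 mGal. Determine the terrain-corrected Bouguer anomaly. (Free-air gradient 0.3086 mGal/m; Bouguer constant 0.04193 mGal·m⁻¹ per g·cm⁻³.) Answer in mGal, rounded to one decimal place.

Free-air correction = 0.3086 × 1536.7 = 474.23 mGal
Free-air anomaly = 980410.29 − 980747.09 + (474.23) = 137.43 mGal
Bouguer slab correction = 0.04193 × 2.84 × 1536.7 = 182.99 mGal
Simple Bouguer anomaly = 137.43 − (182.99) = -45.56 mGal
Complete Bouguer anomaly = -45.56 + 3.47 = -42.09 mGal

-42.1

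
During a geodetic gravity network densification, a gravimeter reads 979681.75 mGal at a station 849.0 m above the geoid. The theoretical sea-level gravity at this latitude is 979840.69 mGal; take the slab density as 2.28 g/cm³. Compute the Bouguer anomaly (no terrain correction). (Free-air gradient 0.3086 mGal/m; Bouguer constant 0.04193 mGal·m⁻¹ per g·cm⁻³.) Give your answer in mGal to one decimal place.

21.9

Free-air correction = 0.3086 × 849.0 = 262.00 mGal
Free-air anomaly = 979681.75 − 979840.69 + (262.00) = 103.06 mGal
Bouguer slab correction = 0.04193 × 2.28 × 849.0 = 81.16 mGal
Simple Bouguer anomaly = 103.06 − (81.16) = 21.90 mGal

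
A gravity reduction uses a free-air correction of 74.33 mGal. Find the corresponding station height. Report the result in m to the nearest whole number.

241

h = 74.33 / 0.3086 = 240.86 m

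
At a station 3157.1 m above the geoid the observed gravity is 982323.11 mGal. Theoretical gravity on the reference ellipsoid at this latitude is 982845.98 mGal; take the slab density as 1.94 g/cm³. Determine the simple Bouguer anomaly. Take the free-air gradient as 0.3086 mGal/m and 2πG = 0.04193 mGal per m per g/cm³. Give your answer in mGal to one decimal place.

Free-air correction = 0.3086 × 3157.1 = 974.28 mGal
Free-air anomaly = 982323.11 − 982845.98 + (974.28) = 451.41 mGal
Bouguer slab correction = 0.04193 × 1.94 × 3157.1 = 256.81 mGal
Simple Bouguer anomaly = 451.41 − (256.81) = 194.60 mGal

194.6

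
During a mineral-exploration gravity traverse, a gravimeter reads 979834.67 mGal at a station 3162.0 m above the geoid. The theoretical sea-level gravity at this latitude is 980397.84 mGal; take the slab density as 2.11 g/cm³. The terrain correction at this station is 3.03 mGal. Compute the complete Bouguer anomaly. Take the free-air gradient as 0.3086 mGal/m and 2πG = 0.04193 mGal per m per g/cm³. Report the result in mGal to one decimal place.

135.9

Free-air correction = 0.3086 × 3162.0 = 975.79 mGal
Free-air anomaly = 979834.67 − 980397.84 + (975.79) = 412.62 mGal
Bouguer slab correction = 0.04193 × 2.11 × 3162.0 = 279.75 mGal
Simple Bouguer anomaly = 412.62 − (279.75) = 132.87 mGal
Complete Bouguer anomaly = 132.87 + 3.03 = 135.90 mGal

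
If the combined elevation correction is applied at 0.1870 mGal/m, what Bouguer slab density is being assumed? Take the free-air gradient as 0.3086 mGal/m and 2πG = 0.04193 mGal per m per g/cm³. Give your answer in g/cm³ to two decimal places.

0.1870 = 0.3086 − 0.04193 × ρ
ρ = (0.3086 − 0.1870) / 0.04193 = 2.90 g/cm³

2.90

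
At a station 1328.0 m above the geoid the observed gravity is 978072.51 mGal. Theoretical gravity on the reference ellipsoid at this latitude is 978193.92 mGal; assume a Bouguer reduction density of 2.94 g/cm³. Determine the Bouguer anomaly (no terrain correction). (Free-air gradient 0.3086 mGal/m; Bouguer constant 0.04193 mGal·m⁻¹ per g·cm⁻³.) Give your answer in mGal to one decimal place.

Free-air correction = 0.3086 × 1328.0 = 409.82 mGal
Free-air anomaly = 978072.51 − 978193.92 + (409.82) = 288.41 mGal
Bouguer slab correction = 0.04193 × 2.94 × 1328.0 = 163.71 mGal
Simple Bouguer anomaly = 288.41 − (163.71) = 124.70 mGal

124.7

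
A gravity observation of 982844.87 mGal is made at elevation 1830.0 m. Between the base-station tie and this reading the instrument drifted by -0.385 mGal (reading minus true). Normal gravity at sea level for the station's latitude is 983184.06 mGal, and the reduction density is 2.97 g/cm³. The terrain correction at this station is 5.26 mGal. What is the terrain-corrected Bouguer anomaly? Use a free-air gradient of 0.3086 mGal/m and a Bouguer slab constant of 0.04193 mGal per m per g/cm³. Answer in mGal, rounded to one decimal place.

Drift-corrected reading = 982844.87 − (-0.385) = 982845.255 mGal
Free-air correction = 0.3086 × 1830.0 = 564.74 mGal
Free-air anomaly = 982845.255 − 983184.06 + (564.74) = 225.935 mGal
Bouguer slab correction = 0.04193 × 2.97 × 1830.0 = 227.89 mGal
Simple Bouguer anomaly = 225.935 − (227.89) = -1.955 mGal
Complete Bouguer anomaly = -1.955 + 5.26 = 3.305 mGal

3.3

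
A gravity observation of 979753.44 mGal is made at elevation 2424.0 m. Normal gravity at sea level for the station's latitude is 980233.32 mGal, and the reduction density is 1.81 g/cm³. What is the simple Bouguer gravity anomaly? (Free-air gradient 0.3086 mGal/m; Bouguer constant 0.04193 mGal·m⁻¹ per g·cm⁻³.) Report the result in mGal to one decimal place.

Free-air correction = 0.3086 × 2424.0 = 748.05 mGal
Free-air anomaly = 979753.44 − 980233.32 + (748.05) = 268.17 mGal
Bouguer slab correction = 0.04193 × 1.81 × 2424.0 = 183.97 mGal
Simple Bouguer anomaly = 268.17 − (183.97) = 84.20 mGal

84.2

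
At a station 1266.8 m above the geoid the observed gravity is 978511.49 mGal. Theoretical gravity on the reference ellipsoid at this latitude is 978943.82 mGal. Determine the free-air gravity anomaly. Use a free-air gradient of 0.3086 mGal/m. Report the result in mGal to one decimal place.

Free-air correction = 0.3086 × 1266.8 = 390.93 mGal
Free-air anomaly = 978511.49 − 978943.82 + (390.93) = -41.40 mGal

-41.4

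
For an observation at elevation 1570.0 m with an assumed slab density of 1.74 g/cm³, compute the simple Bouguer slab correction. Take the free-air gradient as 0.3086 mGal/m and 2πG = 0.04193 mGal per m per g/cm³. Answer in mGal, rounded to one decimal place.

Bouguer slab correction = 0.04193 × 1.74 × 1570.0 = 114.5 mGal

114.5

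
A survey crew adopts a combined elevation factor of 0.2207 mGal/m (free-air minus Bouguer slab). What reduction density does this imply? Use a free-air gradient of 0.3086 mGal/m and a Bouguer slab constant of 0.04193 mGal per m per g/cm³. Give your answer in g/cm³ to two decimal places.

2.10

0.2207 = 0.3086 − 0.04193 × ρ
ρ = (0.3086 − 0.2207) / 0.04193 = 2.10 g/cm³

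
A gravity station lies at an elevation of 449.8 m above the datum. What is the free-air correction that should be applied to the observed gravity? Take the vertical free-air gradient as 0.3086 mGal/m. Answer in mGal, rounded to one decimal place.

138.8

Free-air correction = 0.3086 × 449.8 = 138.8 mGal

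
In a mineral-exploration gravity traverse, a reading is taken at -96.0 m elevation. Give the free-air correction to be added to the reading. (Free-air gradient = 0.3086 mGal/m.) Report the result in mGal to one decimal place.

Free-air correction = 0.3086 × -96.0 = -29.6 mGal

-29.6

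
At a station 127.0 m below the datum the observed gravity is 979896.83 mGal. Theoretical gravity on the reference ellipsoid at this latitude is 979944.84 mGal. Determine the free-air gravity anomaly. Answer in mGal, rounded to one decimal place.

-87.2

Free-air correction = 0.3086 × -127.0 = -39.19 mGal
Free-air anomaly = 979896.83 − 979944.84 + (-39.19) = -87.20 mGal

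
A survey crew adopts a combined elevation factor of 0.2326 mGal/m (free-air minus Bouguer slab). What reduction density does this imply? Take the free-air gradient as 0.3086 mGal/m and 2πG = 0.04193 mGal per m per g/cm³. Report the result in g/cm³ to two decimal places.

1.81

0.2326 = 0.3086 − 0.04193 × ρ
ρ = (0.3086 − 0.2326) / 0.04193 = 1.81 g/cm³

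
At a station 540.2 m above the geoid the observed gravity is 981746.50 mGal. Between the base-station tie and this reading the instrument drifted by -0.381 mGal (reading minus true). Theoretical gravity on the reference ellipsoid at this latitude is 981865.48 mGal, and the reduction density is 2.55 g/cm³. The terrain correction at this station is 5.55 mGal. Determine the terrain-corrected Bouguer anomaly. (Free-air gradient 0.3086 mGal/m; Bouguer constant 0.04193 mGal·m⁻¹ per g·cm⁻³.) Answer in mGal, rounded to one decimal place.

-4.1

Drift-corrected reading = 981746.50 − (-0.381) = 981746.881 mGal
Free-air correction = 0.3086 × 540.2 = 166.71 mGal
Free-air anomaly = 981746.881 − 981865.48 + (166.71) = 48.111 mGal
Bouguer slab correction = 0.04193 × 2.55 × 540.2 = 57.76 mGal
Simple Bouguer anomaly = 48.111 − (57.76) = -9.649 mGal
Complete Bouguer anomaly = -9.649 + 5.55 = -4.099 mGal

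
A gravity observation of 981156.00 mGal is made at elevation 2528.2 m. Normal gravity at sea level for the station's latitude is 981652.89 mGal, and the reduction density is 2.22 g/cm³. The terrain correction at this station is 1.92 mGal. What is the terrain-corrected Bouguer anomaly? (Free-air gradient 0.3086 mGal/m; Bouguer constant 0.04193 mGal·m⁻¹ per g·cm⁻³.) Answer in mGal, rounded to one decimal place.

49.9

Free-air correction = 0.3086 × 2528.2 = 780.20 mGal
Free-air anomaly = 981156.00 − 981652.89 + (780.20) = 283.31 mGal
Bouguer slab correction = 0.04193 × 2.22 × 2528.2 = 235.34 mGal
Simple Bouguer anomaly = 283.31 − (235.34) = 47.97 mGal
Complete Bouguer anomaly = 47.97 + 1.92 = 49.89 mGal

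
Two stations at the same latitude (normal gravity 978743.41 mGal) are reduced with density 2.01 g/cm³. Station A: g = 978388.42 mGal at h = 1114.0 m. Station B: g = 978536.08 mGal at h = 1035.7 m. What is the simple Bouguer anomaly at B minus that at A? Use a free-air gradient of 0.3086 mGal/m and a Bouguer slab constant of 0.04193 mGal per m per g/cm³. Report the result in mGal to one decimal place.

Δg_SB(A) = 978388.42 − 978743.41 + 0.3086×1114.0 − 0.04193×2.01×1114.0 = -105.10 mGal
Δg_SB(B) = 978536.08 − 978743.41 + 0.3086×1035.7 − 0.04193×2.01×1035.7 = 25.00 mGal
Difference = 25.00 − (-105.10) = 130.10 mGal

130.1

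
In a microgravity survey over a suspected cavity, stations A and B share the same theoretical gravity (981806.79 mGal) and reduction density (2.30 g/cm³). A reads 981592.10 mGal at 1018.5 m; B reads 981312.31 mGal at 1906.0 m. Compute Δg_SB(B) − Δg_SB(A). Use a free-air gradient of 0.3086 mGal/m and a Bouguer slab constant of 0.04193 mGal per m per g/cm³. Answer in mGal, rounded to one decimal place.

-91.5

Δg_SB(A) = 981592.10 − 981806.79 + 0.3086×1018.5 − 0.04193×2.30×1018.5 = 1.40 mGal
Δg_SB(B) = 981312.31 − 981806.79 + 0.3086×1906.0 − 0.04193×2.30×1906.0 = -90.10 mGal
Difference = -90.10 − (1.40) = -91.50 mGal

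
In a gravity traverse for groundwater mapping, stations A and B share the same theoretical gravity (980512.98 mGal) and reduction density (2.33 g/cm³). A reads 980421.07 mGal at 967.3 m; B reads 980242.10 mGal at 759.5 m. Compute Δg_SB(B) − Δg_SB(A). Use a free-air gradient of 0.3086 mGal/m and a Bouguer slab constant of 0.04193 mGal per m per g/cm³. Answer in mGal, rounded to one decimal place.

Δg_SB(A) = 980421.07 − 980512.98 + 0.3086×967.3 − 0.04193×2.33×967.3 = 112.10 mGal
Δg_SB(B) = 980242.10 − 980512.98 + 0.3086×759.5 − 0.04193×2.33×759.5 = -110.70 mGal
Difference = -110.70 − (112.10) = -222.80 mGal

-222.8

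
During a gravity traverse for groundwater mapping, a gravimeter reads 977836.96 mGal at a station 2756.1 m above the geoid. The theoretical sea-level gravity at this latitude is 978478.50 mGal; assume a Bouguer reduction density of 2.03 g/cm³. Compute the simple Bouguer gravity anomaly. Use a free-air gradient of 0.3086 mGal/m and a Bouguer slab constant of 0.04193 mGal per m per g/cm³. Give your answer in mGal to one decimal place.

Free-air correction = 0.3086 × 2756.1 = 850.53 mGal
Free-air anomaly = 977836.96 − 978478.50 + (850.53) = 208.99 mGal
Bouguer slab correction = 0.04193 × 2.03 × 2756.1 = 234.59 mGal
Simple Bouguer anomaly = 208.99 − (234.59) = -25.60 mGal

-25.6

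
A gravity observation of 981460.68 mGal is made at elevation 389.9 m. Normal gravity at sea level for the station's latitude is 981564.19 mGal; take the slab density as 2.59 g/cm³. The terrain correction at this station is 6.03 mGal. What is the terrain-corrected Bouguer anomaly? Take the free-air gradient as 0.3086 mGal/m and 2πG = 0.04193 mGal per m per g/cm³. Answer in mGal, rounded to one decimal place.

-19.5

Free-air correction = 0.3086 × 389.9 = 120.32 mGal
Free-air anomaly = 981460.68 − 981564.19 + (120.32) = 16.81 mGal
Bouguer slab correction = 0.04193 × 2.59 × 389.9 = 42.34 mGal
Simple Bouguer anomaly = 16.81 − (42.34) = -25.53 mGal
Complete Bouguer anomaly = -25.53 + 6.03 = -19.50 mGal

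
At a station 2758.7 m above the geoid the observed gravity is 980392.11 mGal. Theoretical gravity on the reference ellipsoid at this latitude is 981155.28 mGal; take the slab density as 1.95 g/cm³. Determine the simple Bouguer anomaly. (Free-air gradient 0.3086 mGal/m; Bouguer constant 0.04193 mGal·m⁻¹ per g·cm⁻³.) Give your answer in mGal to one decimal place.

-137.4

Free-air correction = 0.3086 × 2758.7 = 851.33 mGal
Free-air anomaly = 980392.11 − 981155.28 + (851.33) = 88.16 mGal
Bouguer slab correction = 0.04193 × 1.95 × 2758.7 = 225.56 mGal
Simple Bouguer anomaly = 88.16 − (225.56) = -137.40 mGal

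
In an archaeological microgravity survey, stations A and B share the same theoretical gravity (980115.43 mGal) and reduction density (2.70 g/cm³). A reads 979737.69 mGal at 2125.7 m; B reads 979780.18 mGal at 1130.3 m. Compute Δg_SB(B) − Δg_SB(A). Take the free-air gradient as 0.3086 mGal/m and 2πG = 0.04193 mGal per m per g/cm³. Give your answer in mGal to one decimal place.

-152.0

Δg_SB(A) = 979737.69 − 980115.43 + 0.3086×2125.7 − 0.04193×2.70×2125.7 = 37.60 mGal
Δg_SB(B) = 979780.18 − 980115.43 + 0.3086×1130.3 − 0.04193×2.70×1130.3 = -114.40 mGal
Difference = -114.40 − (37.60) = -152.00 mGal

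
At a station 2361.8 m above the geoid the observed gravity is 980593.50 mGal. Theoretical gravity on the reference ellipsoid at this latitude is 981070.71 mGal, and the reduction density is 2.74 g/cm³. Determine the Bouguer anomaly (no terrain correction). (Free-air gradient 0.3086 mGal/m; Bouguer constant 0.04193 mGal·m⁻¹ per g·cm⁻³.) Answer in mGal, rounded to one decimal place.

-19.7

Free-air correction = 0.3086 × 2361.8 = 728.85 mGal
Free-air anomaly = 980593.50 − 981070.71 + (728.85) = 251.64 mGal
Bouguer slab correction = 0.04193 × 2.74 × 2361.8 = 271.34 mGal
Simple Bouguer anomaly = 251.64 − (271.34) = -19.70 mGal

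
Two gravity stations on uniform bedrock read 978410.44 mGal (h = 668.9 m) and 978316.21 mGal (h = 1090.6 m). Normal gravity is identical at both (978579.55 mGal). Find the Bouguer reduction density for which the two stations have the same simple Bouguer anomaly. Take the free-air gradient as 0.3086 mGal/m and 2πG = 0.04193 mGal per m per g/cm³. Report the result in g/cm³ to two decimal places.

2.03

Δg_obs = 978316.21 − 978410.44 = -94.23 mGal over Δh = 1090.6 − 668.9 = 421.7 m
Equal Bouguer anomalies ⇒ Δg_obs + (0.3086 − 0.04193ρ)·Δh = 0
0.3086 − 0.04193ρ = −Δg_obs/Δh = 0.22345
ρ = (0.3086 − 0.22345) / 0.04193 = 2.03 g/cm³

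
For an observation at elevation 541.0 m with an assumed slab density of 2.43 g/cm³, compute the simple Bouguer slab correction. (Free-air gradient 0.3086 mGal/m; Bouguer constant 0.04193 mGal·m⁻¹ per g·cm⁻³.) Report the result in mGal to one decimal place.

Bouguer slab correction = 0.04193 × 2.43 × 541.0 = 55.1 mGal

55.1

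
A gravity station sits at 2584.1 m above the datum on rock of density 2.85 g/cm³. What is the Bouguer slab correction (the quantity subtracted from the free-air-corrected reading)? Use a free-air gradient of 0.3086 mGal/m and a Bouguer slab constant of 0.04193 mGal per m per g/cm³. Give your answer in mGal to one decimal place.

308.8

Bouguer slab correction = 0.04193 × 2.85 × 2584.1 = 308.8 mGal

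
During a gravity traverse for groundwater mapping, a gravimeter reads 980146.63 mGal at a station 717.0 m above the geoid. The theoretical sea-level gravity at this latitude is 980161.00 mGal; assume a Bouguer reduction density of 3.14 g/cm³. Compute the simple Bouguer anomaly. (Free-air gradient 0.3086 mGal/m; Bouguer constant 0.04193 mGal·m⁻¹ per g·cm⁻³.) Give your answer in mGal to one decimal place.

Free-air correction = 0.3086 × 717.0 = 221.27 mGal
Free-air anomaly = 980146.63 − 980161.00 + (221.27) = 206.90 mGal
Bouguer slab correction = 0.04193 × 3.14 × 717.0 = 94.40 mGal
Simple Bouguer anomaly = 206.90 − (94.40) = 112.50 mGal

112.5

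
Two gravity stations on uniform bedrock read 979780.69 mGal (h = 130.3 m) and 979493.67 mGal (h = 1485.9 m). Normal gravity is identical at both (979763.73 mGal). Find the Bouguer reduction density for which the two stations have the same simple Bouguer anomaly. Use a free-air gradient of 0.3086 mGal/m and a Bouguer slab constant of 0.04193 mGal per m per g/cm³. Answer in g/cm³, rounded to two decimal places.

2.31

Δg_obs = 979493.67 − 979780.69 = -287.02 mGal over Δh = 1485.9 − 130.3 = 1355.6 m
Equal Bouguer anomalies ⇒ Δg_obs + (0.3086 − 0.04193ρ)·Δh = 0
0.3086 − 0.04193ρ = −Δg_obs/Δh = 0.21173
ρ = (0.3086 − 0.21173) / 0.04193 = 2.31 g/cm³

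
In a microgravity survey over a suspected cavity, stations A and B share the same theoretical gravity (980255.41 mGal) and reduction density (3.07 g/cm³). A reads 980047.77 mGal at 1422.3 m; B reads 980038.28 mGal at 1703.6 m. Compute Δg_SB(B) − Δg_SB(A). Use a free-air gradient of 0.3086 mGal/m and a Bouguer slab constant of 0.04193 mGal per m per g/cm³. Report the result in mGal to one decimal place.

41.1

Δg_SB(A) = 980047.77 − 980255.41 + 0.3086×1422.3 − 0.04193×3.07×1422.3 = 48.20 mGal
Δg_SB(B) = 980038.28 − 980255.41 + 0.3086×1703.6 − 0.04193×3.07×1703.6 = 89.30 mGal
Difference = 89.30 − (48.20) = 41.10 mGal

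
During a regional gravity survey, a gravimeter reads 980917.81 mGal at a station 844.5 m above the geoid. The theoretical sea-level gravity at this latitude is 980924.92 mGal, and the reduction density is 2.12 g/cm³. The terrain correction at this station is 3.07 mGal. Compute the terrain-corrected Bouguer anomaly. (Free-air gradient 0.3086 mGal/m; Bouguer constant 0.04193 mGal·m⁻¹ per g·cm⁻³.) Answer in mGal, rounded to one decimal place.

181.5

Free-air correction = 0.3086 × 844.5 = 260.61 mGal
Free-air anomaly = 980917.81 − 980924.92 + (260.61) = 253.50 mGal
Bouguer slab correction = 0.04193 × 2.12 × 844.5 = 75.07 mGal
Simple Bouguer anomaly = 253.50 − (75.07) = 178.43 mGal
Complete Bouguer anomaly = 178.43 + 3.07 = 181.50 mGal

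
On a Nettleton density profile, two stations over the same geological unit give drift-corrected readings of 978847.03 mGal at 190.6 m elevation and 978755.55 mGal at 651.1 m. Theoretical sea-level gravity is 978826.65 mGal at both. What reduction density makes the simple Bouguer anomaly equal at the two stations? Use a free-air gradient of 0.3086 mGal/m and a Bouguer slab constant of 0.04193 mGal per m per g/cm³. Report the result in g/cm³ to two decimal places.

Δg_obs = 978755.55 − 978847.03 = -91.48 mGal over Δh = 651.1 − 190.6 = 460.5 m
Equal Bouguer anomalies ⇒ Δg_obs + (0.3086 − 0.04193ρ)·Δh = 0
0.3086 − 0.04193ρ = −Δg_obs/Δh = 0.19865
ρ = (0.3086 − 0.19865) / 0.04193 = 2.62 g/cm³

2.62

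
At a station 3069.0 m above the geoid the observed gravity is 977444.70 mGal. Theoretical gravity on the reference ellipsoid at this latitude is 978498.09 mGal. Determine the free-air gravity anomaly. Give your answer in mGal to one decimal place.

Free-air correction = 0.3086 × 3069.0 = 947.09 mGal
Free-air anomaly = 977444.70 − 978498.09 + (947.09) = -106.30 mGal

-106.3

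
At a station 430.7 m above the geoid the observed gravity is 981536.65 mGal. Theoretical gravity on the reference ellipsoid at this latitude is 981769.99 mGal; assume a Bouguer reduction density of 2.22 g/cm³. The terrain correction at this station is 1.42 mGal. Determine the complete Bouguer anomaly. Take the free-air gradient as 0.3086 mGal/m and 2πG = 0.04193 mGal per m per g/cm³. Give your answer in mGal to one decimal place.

-139.1

Free-air correction = 0.3086 × 430.7 = 132.91 mGal
Free-air anomaly = 981536.65 − 981769.99 + (132.91) = -100.43 mGal
Bouguer slab correction = 0.04193 × 2.22 × 430.7 = 40.09 mGal
Simple Bouguer anomaly = -100.43 − (40.09) = -140.52 mGal
Complete Bouguer anomaly = -140.52 + 1.42 = -139.10 mGal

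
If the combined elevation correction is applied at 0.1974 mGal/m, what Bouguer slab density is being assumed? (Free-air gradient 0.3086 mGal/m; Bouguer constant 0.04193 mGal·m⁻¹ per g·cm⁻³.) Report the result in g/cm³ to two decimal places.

2.65

0.1974 = 0.3086 − 0.04193 × ρ
ρ = (0.3086 − 0.1974) / 0.04193 = 2.65 g/cm³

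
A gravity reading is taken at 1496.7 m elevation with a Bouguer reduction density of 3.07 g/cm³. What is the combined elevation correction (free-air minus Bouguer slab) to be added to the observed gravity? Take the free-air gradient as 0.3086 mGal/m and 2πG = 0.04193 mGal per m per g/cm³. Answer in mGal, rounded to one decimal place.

Combined gradient = 0.3086 − 0.04193 × 3.07 = 0.1798749 mGal/m
Combined elevation correction = 0.1798749 × 1496.7 = 269.2 mGal

269.2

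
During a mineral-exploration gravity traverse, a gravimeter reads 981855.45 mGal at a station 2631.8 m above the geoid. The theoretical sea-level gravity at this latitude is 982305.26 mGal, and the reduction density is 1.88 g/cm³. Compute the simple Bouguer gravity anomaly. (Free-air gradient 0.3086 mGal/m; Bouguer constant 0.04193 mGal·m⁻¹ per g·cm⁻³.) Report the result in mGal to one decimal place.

Free-air correction = 0.3086 × 2631.8 = 812.17 mGal
Free-air anomaly = 981855.45 − 982305.26 + (812.17) = 362.36 mGal
Bouguer slab correction = 0.04193 × 1.88 × 2631.8 = 207.46 mGal
Simple Bouguer anomaly = 362.36 − (207.46) = 154.90 mGal

154.9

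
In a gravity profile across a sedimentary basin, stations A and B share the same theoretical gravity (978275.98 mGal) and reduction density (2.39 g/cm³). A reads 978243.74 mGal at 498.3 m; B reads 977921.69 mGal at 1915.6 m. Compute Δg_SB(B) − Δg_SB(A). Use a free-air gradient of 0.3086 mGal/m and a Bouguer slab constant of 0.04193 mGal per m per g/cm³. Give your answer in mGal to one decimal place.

-26.7

Δg_SB(A) = 978243.74 − 978275.98 + 0.3086×498.3 − 0.04193×2.39×498.3 = 71.60 mGal
Δg_SB(B) = 977921.69 − 978275.98 + 0.3086×1915.6 − 0.04193×2.39×1915.6 = 44.90 mGal
Difference = 44.90 − (71.60) = -26.70 mGal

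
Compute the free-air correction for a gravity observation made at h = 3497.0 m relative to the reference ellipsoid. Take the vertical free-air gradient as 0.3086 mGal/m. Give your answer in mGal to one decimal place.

Free-air correction = 0.3086 × 3497.0 = 1079.2 mGal

1079.2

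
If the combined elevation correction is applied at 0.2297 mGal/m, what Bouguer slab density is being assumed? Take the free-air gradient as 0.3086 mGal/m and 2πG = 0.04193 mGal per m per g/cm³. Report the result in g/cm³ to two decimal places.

1.88

0.2297 = 0.3086 − 0.04193 × ρ
ρ = (0.3086 − 0.2297) / 0.04193 = 1.88 g/cm³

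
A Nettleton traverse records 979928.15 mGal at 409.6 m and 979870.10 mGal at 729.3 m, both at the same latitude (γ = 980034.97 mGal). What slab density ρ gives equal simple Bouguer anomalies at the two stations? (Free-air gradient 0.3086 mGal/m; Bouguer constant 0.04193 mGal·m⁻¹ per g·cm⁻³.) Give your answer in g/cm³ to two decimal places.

Δg_obs = 979870.10 − 979928.15 = -58.05 mGal over Δh = 729.3 − 409.6 = 319.7 m
Equal Bouguer anomalies ⇒ Δg_obs + (0.3086 − 0.04193ρ)·Δh = 0
0.3086 − 0.04193ρ = −Δg_obs/Δh = 0.18158
ρ = (0.3086 − 0.18158) / 0.04193 = 3.03 g/cm³

3.03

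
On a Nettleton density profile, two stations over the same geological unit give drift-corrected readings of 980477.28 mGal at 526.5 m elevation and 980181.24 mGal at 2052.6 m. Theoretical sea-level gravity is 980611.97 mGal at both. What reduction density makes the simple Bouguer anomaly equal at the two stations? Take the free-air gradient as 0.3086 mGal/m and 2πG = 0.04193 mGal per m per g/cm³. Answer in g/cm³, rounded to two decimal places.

2.73

Δg_obs = 980181.24 − 980477.28 = -296.04 mGal over Δh = 2052.6 − 526.5 = 1526.1 m
Equal Bouguer anomalies ⇒ Δg_obs + (0.3086 − 0.04193ρ)·Δh = 0
0.3086 − 0.04193ρ = −Δg_obs/Δh = 0.19398
ρ = (0.3086 − 0.19398) / 0.04193 = 2.73 g/cm³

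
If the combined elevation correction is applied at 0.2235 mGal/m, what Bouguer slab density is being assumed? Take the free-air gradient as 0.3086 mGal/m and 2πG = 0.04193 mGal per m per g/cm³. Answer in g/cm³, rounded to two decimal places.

2.03

0.2235 = 0.3086 − 0.04193 × ρ
ρ = (0.3086 − 0.2235) / 0.04193 = 2.03 g/cm³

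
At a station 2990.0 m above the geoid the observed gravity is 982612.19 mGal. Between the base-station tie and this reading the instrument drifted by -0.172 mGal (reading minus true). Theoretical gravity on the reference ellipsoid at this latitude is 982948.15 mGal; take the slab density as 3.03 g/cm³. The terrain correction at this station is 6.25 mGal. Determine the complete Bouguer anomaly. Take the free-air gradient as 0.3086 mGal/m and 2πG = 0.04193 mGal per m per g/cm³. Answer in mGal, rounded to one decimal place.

213.3

Drift-corrected reading = 982612.19 − (-0.172) = 982612.362 mGal
Free-air correction = 0.3086 × 2990.0 = 922.71 mGal
Free-air anomaly = 982612.362 − 982948.15 + (922.71) = 586.922 mGal
Bouguer slab correction = 0.04193 × 3.03 × 2990.0 = 379.87 mGal
Simple Bouguer anomaly = 586.922 − (379.87) = 207.052 mGal
Complete Bouguer anomaly = 207.052 + 6.25 = 213.302 mGal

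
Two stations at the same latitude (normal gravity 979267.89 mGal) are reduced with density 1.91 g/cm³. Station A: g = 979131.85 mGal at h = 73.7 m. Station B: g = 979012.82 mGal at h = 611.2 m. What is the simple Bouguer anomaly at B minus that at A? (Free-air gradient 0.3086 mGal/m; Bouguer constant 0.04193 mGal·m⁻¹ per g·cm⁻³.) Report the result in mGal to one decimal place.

3.8

Δg_SB(A) = 979131.85 − 979267.89 + 0.3086×73.7 − 0.04193×1.91×73.7 = -119.20 mGal
Δg_SB(B) = 979012.82 − 979267.89 + 0.3086×611.2 − 0.04193×1.91×611.2 = -115.40 mGal
Difference = -115.40 − (-119.20) = 3.80 mGal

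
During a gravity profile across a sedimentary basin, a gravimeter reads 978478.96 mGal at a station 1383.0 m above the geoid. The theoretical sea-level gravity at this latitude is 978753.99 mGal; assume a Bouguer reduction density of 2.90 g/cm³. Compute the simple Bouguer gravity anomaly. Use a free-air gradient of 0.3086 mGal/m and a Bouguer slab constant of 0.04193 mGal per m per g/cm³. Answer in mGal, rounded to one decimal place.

-16.4

Free-air correction = 0.3086 × 1383.0 = 426.79 mGal
Free-air anomaly = 978478.96 − 978753.99 + (426.79) = 151.76 mGal
Bouguer slab correction = 0.04193 × 2.90 × 1383.0 = 168.17 mGal
Simple Bouguer anomaly = 151.76 − (168.17) = -16.41 mGal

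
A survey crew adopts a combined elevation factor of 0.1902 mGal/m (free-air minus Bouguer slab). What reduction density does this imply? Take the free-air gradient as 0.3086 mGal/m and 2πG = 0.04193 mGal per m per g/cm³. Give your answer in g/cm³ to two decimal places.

0.1902 = 0.3086 − 0.04193 × ρ
ρ = (0.3086 − 0.1902) / 0.04193 = 2.82 g/cm³

2.82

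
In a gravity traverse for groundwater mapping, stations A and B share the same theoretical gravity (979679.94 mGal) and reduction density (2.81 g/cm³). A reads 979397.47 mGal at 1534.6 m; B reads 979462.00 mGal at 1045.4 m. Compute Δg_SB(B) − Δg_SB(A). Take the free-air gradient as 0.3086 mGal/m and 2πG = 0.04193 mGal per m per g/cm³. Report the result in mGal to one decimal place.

Δg_SB(A) = 979397.47 − 979679.94 + 0.3086×1534.6 − 0.04193×2.81×1534.6 = 10.30 mGal
Δg_SB(B) = 979462.00 − 979679.94 + 0.3086×1045.4 − 0.04193×2.81×1045.4 = -18.50 mGal
Difference = -18.50 − (10.30) = -28.80 mGal

-28.8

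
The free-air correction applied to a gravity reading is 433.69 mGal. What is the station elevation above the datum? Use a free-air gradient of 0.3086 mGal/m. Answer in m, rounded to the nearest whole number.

h = 433.69 / 0.3086 = 1405.35 m

1405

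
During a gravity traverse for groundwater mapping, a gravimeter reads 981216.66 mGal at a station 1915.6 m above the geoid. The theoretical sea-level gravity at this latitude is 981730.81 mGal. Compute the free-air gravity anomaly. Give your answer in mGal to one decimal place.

Free-air correction = 0.3086 × 1915.6 = 591.15 mGal
Free-air anomaly = 981216.66 − 981730.81 + (591.15) = 77.00 mGal

77.0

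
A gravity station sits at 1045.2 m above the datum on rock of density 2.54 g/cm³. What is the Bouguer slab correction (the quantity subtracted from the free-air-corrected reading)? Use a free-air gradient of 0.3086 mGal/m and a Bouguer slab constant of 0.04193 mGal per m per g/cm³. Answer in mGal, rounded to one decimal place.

111.3

Bouguer slab correction = 0.04193 × 2.54 × 1045.2 = 111.3 mGal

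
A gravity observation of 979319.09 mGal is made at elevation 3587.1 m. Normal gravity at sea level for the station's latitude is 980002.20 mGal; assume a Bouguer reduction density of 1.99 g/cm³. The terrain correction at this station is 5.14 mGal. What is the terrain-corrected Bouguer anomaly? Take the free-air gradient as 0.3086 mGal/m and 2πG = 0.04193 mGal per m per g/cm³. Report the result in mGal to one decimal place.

129.7

Free-air correction = 0.3086 × 3587.1 = 1106.98 mGal
Free-air anomaly = 979319.09 − 980002.20 + (1106.98) = 423.87 mGal
Bouguer slab correction = 0.04193 × 1.99 × 3587.1 = 299.31 mGal
Simple Bouguer anomaly = 423.87 − (299.31) = 124.56 mGal
Complete Bouguer anomaly = 124.56 + 5.14 = 129.70 mGal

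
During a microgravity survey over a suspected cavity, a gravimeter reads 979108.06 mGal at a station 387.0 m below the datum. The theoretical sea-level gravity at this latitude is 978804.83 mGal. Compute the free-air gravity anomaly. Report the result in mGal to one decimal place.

Free-air correction = 0.3086 × -387.0 = -119.43 mGal
Free-air anomaly = 979108.06 − 978804.83 + (-119.43) = 183.80 mGal

183.8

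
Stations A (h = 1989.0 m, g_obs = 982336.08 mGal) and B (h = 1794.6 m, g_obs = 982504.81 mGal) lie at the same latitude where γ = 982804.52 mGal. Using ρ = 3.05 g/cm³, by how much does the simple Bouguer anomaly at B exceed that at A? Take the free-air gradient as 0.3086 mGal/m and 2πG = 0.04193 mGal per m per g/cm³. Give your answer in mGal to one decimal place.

133.6

Δg_SB(A) = 982336.08 − 982804.52 + 0.3086×1989.0 − 0.04193×3.05×1989.0 = -109.00 mGal
Δg_SB(B) = 982504.81 − 982804.52 + 0.3086×1794.6 − 0.04193×3.05×1794.6 = 24.60 mGal
Difference = 24.60 − (-109.00) = 133.60 mGal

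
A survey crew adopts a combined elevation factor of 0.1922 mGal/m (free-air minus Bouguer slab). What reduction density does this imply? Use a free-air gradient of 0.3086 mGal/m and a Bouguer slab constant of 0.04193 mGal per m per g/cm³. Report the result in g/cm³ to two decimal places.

0.1922 = 0.3086 − 0.04193 × ρ
ρ = (0.3086 − 0.1922) / 0.04193 = 2.78 g/cm³

2.78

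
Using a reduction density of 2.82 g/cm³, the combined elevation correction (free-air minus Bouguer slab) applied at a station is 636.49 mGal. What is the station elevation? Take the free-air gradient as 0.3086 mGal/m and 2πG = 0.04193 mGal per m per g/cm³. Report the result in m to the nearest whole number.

3344

Combined gradient = 0.3086 − 0.04193 × 2.82 = 0.1903574 mGal/m
h = 636.49 / 0.1903574 = 3343.66 m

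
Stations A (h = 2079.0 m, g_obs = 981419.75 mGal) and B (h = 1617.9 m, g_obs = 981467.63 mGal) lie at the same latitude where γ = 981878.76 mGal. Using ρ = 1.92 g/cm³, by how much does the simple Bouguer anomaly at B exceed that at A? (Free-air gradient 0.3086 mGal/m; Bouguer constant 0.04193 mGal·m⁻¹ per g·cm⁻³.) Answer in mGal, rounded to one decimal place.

Δg_SB(A) = 981419.75 − 981878.76 + 0.3086×2079.0 − 0.04193×1.92×2079.0 = 15.20 mGal
Δg_SB(B) = 981467.63 − 981878.76 + 0.3086×1617.9 − 0.04193×1.92×1617.9 = -42.10 mGal
Difference = -42.10 − (15.20) = -57.30 mGal

-57.3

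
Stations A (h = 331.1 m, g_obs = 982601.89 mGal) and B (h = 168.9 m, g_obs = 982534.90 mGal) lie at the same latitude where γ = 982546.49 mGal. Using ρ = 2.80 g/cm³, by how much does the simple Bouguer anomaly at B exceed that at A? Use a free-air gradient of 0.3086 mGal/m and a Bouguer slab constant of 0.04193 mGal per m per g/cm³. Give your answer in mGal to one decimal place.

-98.0

Δg_SB(A) = 982601.89 − 982546.49 + 0.3086×331.1 − 0.04193×2.80×331.1 = 118.70 mGal
Δg_SB(B) = 982534.90 − 982546.49 + 0.3086×168.9 − 0.04193×2.80×168.9 = 20.70 mGal
Difference = 20.70 − (118.70) = -98.00 mGal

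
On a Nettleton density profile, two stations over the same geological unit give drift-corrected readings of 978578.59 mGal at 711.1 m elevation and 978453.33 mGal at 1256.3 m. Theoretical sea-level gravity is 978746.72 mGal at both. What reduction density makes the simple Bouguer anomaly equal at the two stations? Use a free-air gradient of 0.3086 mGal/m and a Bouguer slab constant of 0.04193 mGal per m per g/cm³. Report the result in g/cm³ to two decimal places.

1.88

Δg_obs = 978453.33 − 978578.59 = -125.26 mGal over Δh = 1256.3 − 711.1 = 545.2 m
Equal Bouguer anomalies ⇒ Δg_obs + (0.3086 − 0.04193ρ)·Δh = 0
0.3086 − 0.04193ρ = −Δg_obs/Δh = 0.22975
ρ = (0.3086 − 0.22975) / 0.04193 = 1.88 g/cm³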